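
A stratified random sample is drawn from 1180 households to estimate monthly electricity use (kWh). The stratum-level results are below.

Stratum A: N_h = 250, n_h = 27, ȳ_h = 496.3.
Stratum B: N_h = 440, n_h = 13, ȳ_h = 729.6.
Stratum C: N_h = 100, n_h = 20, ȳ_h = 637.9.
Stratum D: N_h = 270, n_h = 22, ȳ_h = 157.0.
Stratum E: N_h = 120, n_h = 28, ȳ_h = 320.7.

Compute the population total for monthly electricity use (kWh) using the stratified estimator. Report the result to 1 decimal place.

τ̂_st = Σ N_h ȳ_h = 250·496.3 + 440·729.6 + 100·637.9 + 270·157.0 + 120·320.7 = 589763.0

τ̂_st ≈ 589763.0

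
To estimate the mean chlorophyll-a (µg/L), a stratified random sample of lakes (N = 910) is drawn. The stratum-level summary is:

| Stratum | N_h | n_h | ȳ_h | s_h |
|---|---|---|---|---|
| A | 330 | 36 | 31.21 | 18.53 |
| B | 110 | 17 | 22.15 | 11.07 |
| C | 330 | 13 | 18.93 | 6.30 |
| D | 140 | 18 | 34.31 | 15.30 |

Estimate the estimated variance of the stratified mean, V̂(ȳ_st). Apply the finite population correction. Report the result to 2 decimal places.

V̂(ȳ_st) ≈ 1.86

V̂(ȳ_st) = Σ W_h² (1 − n_h/N_h) s_h²/n_h, with W_h = N_h/N and N = 910:
  stratum A: (330/910)²·(1 − 36/330)·18.53²/36 = 1.11745
  stratum B: (110/910)²·(1 − 17/110)·11.07²/17 = 0.0890511
  stratum C: (330/910)²·(1 − 13/330)·6.30²/13 = 0.385681
  stratum D: (140/910)²·(1 − 18/140)·15.30²/18 = 0.268235
V̂(ȳ_st) = 1.86041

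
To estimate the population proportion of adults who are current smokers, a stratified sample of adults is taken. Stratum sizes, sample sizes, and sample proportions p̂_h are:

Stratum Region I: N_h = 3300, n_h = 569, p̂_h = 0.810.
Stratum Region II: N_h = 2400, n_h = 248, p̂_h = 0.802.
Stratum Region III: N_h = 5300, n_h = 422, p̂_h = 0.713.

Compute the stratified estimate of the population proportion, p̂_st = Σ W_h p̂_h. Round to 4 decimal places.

p̂_st ≈ 0.7615

N = 11000; stratum weights W_h = N_h/N.
p̂_st = Σ W_h p̂_h = (3300·0.810 + 2400·0.802 + 5300·0.713)/11000 = 0.76152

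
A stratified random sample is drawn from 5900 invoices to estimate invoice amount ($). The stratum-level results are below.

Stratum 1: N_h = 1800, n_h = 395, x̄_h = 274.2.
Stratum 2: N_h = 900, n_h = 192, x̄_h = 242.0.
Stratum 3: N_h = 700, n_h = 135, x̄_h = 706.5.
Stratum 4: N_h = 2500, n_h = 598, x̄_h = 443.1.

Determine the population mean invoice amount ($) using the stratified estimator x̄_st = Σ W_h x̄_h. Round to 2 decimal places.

N = Σ N_h = 5900. Stratum weights W_h = N_h/N.
x̄_st = (1800·274.2 + 900·242.0 + 700·706.5 + 2500·443.1) / 5900 = 392.1458

x̄_st ≈ 392.15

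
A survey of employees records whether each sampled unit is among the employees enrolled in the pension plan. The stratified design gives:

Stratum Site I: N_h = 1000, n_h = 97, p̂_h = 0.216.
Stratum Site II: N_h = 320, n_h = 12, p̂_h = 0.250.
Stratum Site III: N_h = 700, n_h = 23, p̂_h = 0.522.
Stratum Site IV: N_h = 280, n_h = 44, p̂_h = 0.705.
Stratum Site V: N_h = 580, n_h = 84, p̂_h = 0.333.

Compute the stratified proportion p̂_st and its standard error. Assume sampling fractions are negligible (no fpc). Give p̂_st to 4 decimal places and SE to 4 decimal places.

p̂_st ≈ 0.3653, SE ≈ 0.0353

N = 2880; stratum weights W_h = N_h/N.
p̂_st = Σ W_h p̂_h = (1000·0.216 + 320·0.250 + 700·0.522 + 280·0.705 + 580·0.333)/2880 = 0.36526
V̂(p̂_st) = Σ W_h² p̂_h(1−p̂_h)/(n_h−1):
  stratum Site I: (1000/2880)²·0.216·0.784/96 = 0.000212674
  stratum Site II: (320/2880)²·0.250·0.750/11 = 0.000210438
  stratum Site III: (700/2880)²·0.522·0.478/22 = 0.000670019
  stratum Site IV: (280/2880)²·0.705·0.295/43 = 4.57166e-05
  stratum Site V: (580/2880)²·0.333·0.667/83 = 0.000108533
V̂(p̂_st) = 0.00124738; SE = √V̂ = 0.0353183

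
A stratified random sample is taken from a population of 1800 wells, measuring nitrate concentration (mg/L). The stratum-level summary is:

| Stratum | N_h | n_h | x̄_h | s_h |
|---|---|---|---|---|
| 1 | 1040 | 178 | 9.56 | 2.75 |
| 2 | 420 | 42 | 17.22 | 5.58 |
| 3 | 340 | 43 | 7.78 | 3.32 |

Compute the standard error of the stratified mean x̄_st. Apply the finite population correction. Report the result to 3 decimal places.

V̂(x̄_st) = Σ W_h² (1 − n_h/N_h) s_h²/n_h, with W_h = N_h/N and N = 1800:
  stratum 1: (1040/1800)²·(1 − 178/1040)·2.75²/178 = 0.0117555
  stratum 2: (420/1800)²·(1 − 42/420)·5.58²/42 = 0.0363258
  stratum 3: (340/1800)²·(1 − 43/340)·3.32²/43 = 0.0079891
V̂(x̄_st) = 0.0560704
SE(x̄_st) = √0.0560704 = 0.236792

SE(x̄_st) ≈ 0.237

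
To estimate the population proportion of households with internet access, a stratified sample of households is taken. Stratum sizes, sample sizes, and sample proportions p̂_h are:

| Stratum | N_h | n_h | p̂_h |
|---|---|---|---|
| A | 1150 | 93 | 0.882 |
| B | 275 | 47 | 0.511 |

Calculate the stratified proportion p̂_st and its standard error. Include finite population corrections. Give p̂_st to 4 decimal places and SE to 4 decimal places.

N = 1425; stratum weights W_h = N_h/N.
p̂_st = Σ W_h p̂_h = (1150·0.882 + 275·0.511)/1425 = 0.81040
V̂(p̂_st) = Σ W_h² (1 − n_h/N_h) p̂_h(1−p̂_h)/(n_h−1):
  stratum A: (1150/1425)²·(1 − 93/1150)·0.882·0.118/92 = 0.000677183
  stratum B: (275/1425)²·(1 − 47/275)·0.511·0.489/46 = 0.00016773
V̂(p̂_st) = 0.000844912; SE = √V̂ = 0.0290674

p̂_st ≈ 0.8104, SE ≈ 0.0291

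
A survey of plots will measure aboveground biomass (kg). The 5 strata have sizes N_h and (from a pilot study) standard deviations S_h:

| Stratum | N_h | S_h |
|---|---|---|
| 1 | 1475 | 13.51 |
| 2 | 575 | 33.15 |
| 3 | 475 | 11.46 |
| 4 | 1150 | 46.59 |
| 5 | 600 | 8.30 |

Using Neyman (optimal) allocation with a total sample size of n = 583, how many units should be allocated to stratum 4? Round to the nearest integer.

Neyman allocation: n_h = n · N_h S_h / Σ N_i S_i, with n = 583.
  stratum 1: N_h·S_h = 1475·13.51 = 19927.25
  stratum 2: N_h·S_h = 575·33.15 = 19061.25
  stratum 3: N_h·S_h = 475·11.46 = 5443.50
  stratum 4: N_h·S_h = 1150·46.59 = 53578.50
  stratum 5: N_h·S_h = 600·8.30 = 4980.00
Σ N_h S_h = 102990.50
n for stratum 4 = 583·53578.50/102990.50 = 303.293 → 303

303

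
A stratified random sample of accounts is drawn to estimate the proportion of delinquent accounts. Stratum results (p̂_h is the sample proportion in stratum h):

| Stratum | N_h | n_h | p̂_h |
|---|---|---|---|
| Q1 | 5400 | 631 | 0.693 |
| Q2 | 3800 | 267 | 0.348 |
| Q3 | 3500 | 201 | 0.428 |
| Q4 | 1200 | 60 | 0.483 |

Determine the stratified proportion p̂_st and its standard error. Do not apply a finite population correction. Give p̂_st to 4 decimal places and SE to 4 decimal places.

N = 13900; stratum weights W_h = N_h/N.
p̂_st = Σ W_h p̂_h = (5400·0.693 + 3800·0.348 + 3500·0.428 + 1200·0.483)/13900 = 0.51383
V̂(p̂_st) = Σ W_h² p̂_h(1−p̂_h)/(n_h−1):
  stratum Q1: (5400/13900)²·0.693·0.307/630 = 5.0967e-05
  stratum Q2: (3800/13900)²·0.348·0.652/266 = 6.37504e-05
  stratum Q3: (3500/13900)²·0.428·0.572/200 = 7.76098e-05
  stratum Q4: (1200/13900)²·0.483·0.517/59 = 3.15441e-05
V̂(p̂_st) = 0.000223871; SE = √V̂ = 0.0149623

p̂_st ≈ 0.5138, SE ≈ 0.0150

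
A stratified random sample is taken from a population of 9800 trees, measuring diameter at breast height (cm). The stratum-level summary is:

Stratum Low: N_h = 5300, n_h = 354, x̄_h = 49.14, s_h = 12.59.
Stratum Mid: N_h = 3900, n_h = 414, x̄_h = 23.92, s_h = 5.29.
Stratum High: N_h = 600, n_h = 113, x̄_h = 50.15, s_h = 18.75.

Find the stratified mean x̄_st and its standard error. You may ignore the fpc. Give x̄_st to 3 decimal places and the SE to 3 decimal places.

x̄_st ≈ 39.165, SE ≈ 0.392

x̄_st = Σ W_h x̄_h = (5300·49.14 + 3900·23.92 + 600·50.15)/9800 = 39.16531
V̂(x̄_st) = Σ W_h² s_h²/n_h, with W_h = N_h/N and N = 9800:
  stratum Low: (5300/9800)²·12.59²/354 = 0.130963
  stratum Mid: (3900/9800)²·5.29²/414 = 0.010705
  stratum High: (600/9800)²·18.75²/113 = 0.011662
V̂(x̄_st) = 0.15333
SE(x̄_st) = √0.15333 = 0.391574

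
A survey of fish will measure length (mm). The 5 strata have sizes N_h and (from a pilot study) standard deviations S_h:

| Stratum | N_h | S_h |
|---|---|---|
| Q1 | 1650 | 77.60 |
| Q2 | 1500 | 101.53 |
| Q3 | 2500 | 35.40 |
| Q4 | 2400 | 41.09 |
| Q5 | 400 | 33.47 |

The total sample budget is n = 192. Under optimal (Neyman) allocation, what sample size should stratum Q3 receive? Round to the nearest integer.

35

Neyman allocation: n_h = n · N_h S_h / Σ N_i S_i, with n = 192.
  stratum Q1: N_h·S_h = 1650·77.60 = 128040.00
  stratum Q2: N_h·S_h = 1500·101.53 = 152295.00
  stratum Q3: N_h·S_h = 2500·35.40 = 88500.00
  stratum Q4: N_h·S_h = 2400·41.09 = 98616.00
  stratum Q5: N_h·S_h = 400·33.47 = 13388.00
Σ N_h S_h = 480839.00
n for stratum Q3 = 192·88500.00/480839.00 = 35.338 → 35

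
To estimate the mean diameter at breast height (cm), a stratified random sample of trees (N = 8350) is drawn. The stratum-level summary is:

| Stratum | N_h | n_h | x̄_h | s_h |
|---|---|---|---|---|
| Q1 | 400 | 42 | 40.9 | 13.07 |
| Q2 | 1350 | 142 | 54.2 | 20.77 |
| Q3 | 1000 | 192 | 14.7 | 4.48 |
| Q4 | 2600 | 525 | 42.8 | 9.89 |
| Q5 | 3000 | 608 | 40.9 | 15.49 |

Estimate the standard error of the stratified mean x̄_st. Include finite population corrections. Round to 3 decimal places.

V̂(x̄_st) = Σ W_h² (1 − n_h/N_h) s_h²/n_h, with W_h = N_h/N and N = 8350:
  stratum Q1: (400/8350)²·(1 − 42/400)·13.07²/42 = 0.00835357
  stratum Q2: (1350/8350)²·(1 − 142/1350)·20.77²/142 = 0.0710579
  stratum Q3: (1000/8350)²·(1 − 192/1000)·4.48²/192 = 0.00121142
  stratum Q4: (2600/8350)²·(1 − 525/2600)·9.89²/525 = 0.0144162
  stratum Q5: (3000/8350)²·(1 − 608/3000)·15.49²/608 = 0.0406171
V̂(x̄_st) = 0.135656
SE(x̄_st) = √0.135656 = 0.368315

SE(x̄_st) ≈ 0.368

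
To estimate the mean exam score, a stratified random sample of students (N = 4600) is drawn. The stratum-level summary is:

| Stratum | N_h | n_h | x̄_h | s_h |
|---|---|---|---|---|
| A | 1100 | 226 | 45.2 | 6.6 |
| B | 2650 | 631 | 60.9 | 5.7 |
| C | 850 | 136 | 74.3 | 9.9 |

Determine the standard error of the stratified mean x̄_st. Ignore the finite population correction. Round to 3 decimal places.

SE(x̄_st) ≈ 0.230

V̂(x̄_st) = Σ W_h² s_h²/n_h, with W_h = N_h/N and N = 4600:
  stratum A: (1100/4600)²·6.6²/226 = 0.0110217
  stratum B: (2650/4600)²·5.7²/631 = 0.0170882
  stratum C: (850/4600)²·9.9²/136 = 0.0246067
V̂(x̄_st) = 0.0527166
SE(x̄_st) = √0.0527166 = 0.229601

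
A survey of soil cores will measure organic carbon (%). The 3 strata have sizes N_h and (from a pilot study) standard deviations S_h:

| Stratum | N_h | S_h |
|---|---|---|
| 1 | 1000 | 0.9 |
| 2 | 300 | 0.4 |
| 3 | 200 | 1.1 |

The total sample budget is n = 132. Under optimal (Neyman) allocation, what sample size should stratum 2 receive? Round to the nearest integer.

13

Neyman allocation: n_h = n · N_h S_h / Σ N_i S_i, with n = 132.
  stratum 1: N_h·S_h = 1000·0.9 = 900.00
  stratum 2: N_h·S_h = 300·0.4 = 120.00
  stratum 3: N_h·S_h = 200·1.1 = 220.00
Σ N_h S_h = 1240.00
n for stratum 2 = 132·120.00/1240.00 = 12.774 → 13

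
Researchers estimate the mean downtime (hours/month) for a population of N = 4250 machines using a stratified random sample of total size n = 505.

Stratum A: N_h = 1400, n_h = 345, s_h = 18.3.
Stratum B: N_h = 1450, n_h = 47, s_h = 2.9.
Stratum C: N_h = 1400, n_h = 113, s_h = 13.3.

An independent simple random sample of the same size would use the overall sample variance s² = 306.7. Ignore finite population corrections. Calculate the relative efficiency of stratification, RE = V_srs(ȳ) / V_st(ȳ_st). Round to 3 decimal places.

RE ≈ 2.052

V̂(ȳ_st) = Σ W_h² s_h²/n_h, with W_h = N_h/N and N = 4250:
  stratum A: (1400/4250)²·18.3²/345 = 0.105332
  stratum B: (1450/4250)²·2.9²/47 = 0.0208284
  stratum C: (1400/4250)²·13.3²/113 = 0.169865
V_st = 0.296025
V_srs = s²/n = 306.7/505 = 0.607327
Relative efficiency = V_srs / V_st = 0.607327/0.296025 = 2.0516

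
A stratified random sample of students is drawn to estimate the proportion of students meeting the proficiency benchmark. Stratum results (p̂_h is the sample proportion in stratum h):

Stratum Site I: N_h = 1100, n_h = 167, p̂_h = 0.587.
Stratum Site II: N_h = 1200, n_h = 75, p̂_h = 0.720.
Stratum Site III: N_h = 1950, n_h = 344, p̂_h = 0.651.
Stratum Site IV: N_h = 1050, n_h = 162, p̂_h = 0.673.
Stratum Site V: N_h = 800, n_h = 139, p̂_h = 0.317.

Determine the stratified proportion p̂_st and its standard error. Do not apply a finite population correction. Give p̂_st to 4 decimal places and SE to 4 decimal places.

N = 6100; stratum weights W_h = N_h/N.
p̂_st = Σ W_h p̂_h = (1100·0.587 + 1200·0.720 + 1950·0.651 + 1050·0.673 + 800·0.317)/6100 = 0.61302
V̂(p̂_st) = Σ W_h² p̂_h(1−p̂_h)/(n_h−1):
  stratum Site I: (1100/6100)²·0.587·0.413/166 = 4.74904e-05
  stratum Site II: (1200/6100)²·0.720·0.280/74 = 0.000105429
  stratum Site III: (1950/6100)²·0.651·0.349/343 = 6.76896e-05
  stratum Site IV: (1050/6100)²·0.673·0.327/161 = 4.05001e-05
  stratum Site V: (800/6100)²·0.317·0.683/138 = 2.69849e-05
V̂(p̂_st) = 0.000288094; SE = √V̂ = 0.0169733

p̂_st ≈ 0.6130, SE ≈ 0.0170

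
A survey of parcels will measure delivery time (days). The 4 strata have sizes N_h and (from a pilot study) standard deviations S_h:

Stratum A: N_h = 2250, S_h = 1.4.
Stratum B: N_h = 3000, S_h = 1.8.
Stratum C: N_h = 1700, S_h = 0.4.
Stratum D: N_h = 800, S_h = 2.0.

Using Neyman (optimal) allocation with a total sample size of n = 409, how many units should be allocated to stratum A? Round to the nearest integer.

Neyman allocation: n_h = n · N_h S_h / Σ N_i S_i, with n = 409.
  stratum A: N_h·S_h = 2250·1.4 = 3150.00
  stratum B: N_h·S_h = 3000·1.8 = 5400.00
  stratum C: N_h·S_h = 1700·0.4 = 680.00
  stratum D: N_h·S_h = 800·2.0 = 1600.00
Σ N_h S_h = 10830.00
n for stratum A = 409·3150.00/10830.00 = 118.961 → 119

119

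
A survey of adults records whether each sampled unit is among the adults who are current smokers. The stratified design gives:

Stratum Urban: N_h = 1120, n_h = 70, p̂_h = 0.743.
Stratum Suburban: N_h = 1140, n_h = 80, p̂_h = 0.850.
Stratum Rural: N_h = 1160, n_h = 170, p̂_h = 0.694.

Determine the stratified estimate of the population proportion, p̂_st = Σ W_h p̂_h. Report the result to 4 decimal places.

p̂_st ≈ 0.7620

N = 3420; stratum weights W_h = N_h/N.
p̂_st = Σ W_h p̂_h = (1120·0.743 + 1140·0.850 + 1160·0.694)/3420 = 0.76205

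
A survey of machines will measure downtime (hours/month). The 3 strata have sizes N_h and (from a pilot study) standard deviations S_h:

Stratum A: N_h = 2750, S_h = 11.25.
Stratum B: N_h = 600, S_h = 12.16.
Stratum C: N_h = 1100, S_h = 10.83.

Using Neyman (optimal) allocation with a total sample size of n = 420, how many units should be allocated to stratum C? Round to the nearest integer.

Neyman allocation: n_h = n · N_h S_h / Σ N_i S_i, with n = 420.
  stratum A: N_h·S_h = 2750·11.25 = 30937.50
  stratum B: N_h·S_h = 600·12.16 = 7296.00
  stratum C: N_h·S_h = 1100·10.83 = 11913.00
Σ N_h S_h = 50146.50
n for stratum C = 420·11913.00/50146.50 = 99.777 → 100

100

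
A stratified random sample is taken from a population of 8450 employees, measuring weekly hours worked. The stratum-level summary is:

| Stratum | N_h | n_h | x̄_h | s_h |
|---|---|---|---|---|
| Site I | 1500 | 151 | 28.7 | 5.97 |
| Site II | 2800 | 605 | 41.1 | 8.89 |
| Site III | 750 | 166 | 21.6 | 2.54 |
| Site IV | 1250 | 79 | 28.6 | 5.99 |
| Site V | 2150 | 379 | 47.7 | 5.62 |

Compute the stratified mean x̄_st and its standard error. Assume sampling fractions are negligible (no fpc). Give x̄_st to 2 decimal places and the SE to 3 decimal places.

x̄_st ≈ 37.00, SE ≈ 0.193

x̄_st = Σ W_h x̄_h = (1500·28.7 + 2800·41.1 + 750·21.6 + 1250·28.6 + 2150·47.7)/8450 = 36.99822
V̂(x̄_st) = Σ W_h² s_h²/n_h, with W_h = N_h/N and N = 8450:
  stratum Site I: (1500/8450)²·5.97²/151 = 0.00743774
  stratum Site II: (2800/8450)²·8.89²/605 = 0.0143434
  stratum Site III: (750/8450)²·2.54²/166 = 0.000306174
  stratum Site IV: (1250/8450)²·5.99²/79 = 0.00993878
  stratum Site V: (2150/8450)²·5.62²/379 = 0.00539507
V̂(x̄_st) = 0.0374211
SE(x̄_st) = √0.0374211 = 0.193445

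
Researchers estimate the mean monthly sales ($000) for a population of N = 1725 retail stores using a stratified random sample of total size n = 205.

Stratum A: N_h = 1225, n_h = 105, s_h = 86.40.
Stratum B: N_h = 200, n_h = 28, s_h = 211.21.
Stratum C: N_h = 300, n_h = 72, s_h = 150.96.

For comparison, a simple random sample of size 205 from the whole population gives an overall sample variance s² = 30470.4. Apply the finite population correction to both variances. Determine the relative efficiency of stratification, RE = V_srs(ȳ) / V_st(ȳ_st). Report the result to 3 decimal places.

RE ≈ 2.240

V̂(ȳ_st) = Σ W_h² (1 − n_h/N_h) s_h²/n_h, with W_h = N_h/N and N = 1725:
  stratum A: (1225/1725)²·(1 − 105/1225)·86.40²/105 = 32.7804
  stratum B: (200/1725)²·(1 − 28/200)·211.21²/28 = 18.4184
  stratum C: (300/1725)²·(1 − 72/300)·150.96²/72 = 7.27561
V_st = 58.4744
V_srs = (1 − 205/1725)·30470.4/205 = 130.972
Relative efficiency = V_srs / V_st = 130.972/58.4744 = 2.2398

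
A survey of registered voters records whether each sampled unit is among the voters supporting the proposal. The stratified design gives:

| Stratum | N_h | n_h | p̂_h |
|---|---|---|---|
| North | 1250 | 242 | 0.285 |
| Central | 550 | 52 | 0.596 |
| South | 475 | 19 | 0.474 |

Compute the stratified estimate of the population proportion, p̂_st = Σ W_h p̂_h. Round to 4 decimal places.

p̂_st ≈ 0.3996

N = 2275; stratum weights W_h = N_h/N.
p̂_st = Σ W_h p̂_h = (1250·0.285 + 550·0.596 + 475·0.474)/2275 = 0.39965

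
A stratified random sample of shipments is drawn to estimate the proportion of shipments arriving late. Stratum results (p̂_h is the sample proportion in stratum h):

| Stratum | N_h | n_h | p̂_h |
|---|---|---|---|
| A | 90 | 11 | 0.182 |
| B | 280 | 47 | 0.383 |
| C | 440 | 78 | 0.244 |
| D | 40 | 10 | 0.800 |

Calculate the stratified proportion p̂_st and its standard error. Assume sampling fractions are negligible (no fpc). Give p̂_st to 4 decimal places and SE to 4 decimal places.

p̂_st ≈ 0.3094, SE ≈ 0.0375

N = 850; stratum weights W_h = N_h/N.
p̂_st = Σ W_h p̂_h = (90·0.182 + 280·0.383 + 440·0.244 + 40·0.800)/850 = 0.30939
V̂(p̂_st) = Σ W_h² p̂_h(1−p̂_h)/(n_h−1):
  stratum A: (90/850)²·0.182·0.818/10 = 0.000166906
  stratum B: (280/850)²·0.383·0.617/46 = 0.000557448
  stratum C: (440/850)²·0.244·0.756/77 = 0.000641931
  stratum D: (40/850)²·0.800·0.200/9 = 3.93695e-05
V̂(p̂_st) = 0.00140565; SE = √V̂ = 0.0374921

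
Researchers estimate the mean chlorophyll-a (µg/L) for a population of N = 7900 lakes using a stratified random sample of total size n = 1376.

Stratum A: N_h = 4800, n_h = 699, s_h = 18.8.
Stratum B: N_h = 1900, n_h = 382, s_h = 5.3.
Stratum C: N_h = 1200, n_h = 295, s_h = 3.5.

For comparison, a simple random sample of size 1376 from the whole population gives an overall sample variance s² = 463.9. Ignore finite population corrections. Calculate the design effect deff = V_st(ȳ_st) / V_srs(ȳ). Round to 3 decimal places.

V̂(ȳ_st) = Σ W_h² s_h²/n_h, with W_h = N_h/N and N = 7900:
  stratum A: (4800/7900)²·18.8²/699 = 0.186667
  stratum B: (1900/7900)²·5.3²/382 = 0.00425345
  stratum C: (1200/7900)²·3.5²/295 = 0.000958125
V_st = 0.191878
V_srs = s²/n = 463.9/1376 = 0.337137
deff = V_st / V_srs = 0.191878/0.337137 = 0.5691

deff ≈ 0.569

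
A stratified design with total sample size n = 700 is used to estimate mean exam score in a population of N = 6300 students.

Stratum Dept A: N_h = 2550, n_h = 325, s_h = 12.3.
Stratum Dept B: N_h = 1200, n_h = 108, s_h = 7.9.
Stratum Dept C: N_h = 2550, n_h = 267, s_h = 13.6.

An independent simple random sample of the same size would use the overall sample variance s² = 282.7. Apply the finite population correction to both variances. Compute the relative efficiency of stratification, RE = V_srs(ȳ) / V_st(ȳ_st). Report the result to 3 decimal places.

RE ≈ 1.917

V̂(ȳ_st) = Σ W_h² (1 − n_h/N_h) s_h²/n_h, with W_h = N_h/N and N = 6300:
  stratum Dept A: (2550/6300)²·(1 − 325/2550)·12.3²/325 = 0.0665451
  stratum Dept B: (1200/6300)²·(1 − 108/1200)·7.9²/108 = 0.0190789
  stratum Dept C: (2550/6300)²·(1 − 267/2550)·13.6²/267 = 0.101609
V_st = 0.187233
V_srs = (1 − 700/6300)·282.7/700 = 0.358984
Relative efficiency = V_srs / V_st = 0.358984/0.187233 = 1.9173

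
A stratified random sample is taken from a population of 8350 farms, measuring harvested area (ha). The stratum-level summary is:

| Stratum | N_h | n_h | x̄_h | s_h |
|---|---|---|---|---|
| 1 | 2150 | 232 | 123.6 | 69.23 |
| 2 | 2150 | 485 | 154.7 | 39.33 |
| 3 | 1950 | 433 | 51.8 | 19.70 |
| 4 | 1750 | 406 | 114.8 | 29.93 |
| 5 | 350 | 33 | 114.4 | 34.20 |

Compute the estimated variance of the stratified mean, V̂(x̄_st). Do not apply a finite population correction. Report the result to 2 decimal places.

V̂(x̄_st) ≈ 1.79

V̂(x̄_st) = Σ W_h² s_h²/n_h, with W_h = N_h/N and N = 8350:
  stratum 1: (2150/8350)²·69.23²/232 = 1.36963
  stratum 2: (2150/8350)²·39.33²/485 = 0.211451
  stratum 3: (1950/8350)²·19.70²/433 = 0.0488811
  stratum 4: (1750/8350)²·29.93²/406 = 0.0969149
  stratum 5: (350/8350)²·34.20²/33 = 0.0622732
V̂(x̄_st) = 1.78915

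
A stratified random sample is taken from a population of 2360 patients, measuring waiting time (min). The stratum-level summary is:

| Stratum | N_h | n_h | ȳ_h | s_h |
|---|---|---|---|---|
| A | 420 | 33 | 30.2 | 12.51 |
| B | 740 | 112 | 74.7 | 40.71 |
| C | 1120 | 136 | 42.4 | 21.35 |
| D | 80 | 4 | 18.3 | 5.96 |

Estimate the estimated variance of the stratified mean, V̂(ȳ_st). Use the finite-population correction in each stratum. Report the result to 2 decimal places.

V̂(ȳ_st) = Σ W_h² (1 − n_h/N_h) s_h²/n_h, with W_h = N_h/N and N = 2360:
  stratum A: (420/2360)²·(1 − 33/420)·12.51²/33 = 0.1384
  stratum B: (740/2360)²·(1 − 112/740)·40.71²/112 = 1.23467
  stratum C: (1120/2360)²·(1 − 136/1120)·21.35²/136 = 0.663202
  stratum D: (80/2360)²·(1 − 4/80)·5.96²/4 = 0.0096942
V̂(ȳ_st) = 2.04597

V̂(ȳ_st) ≈ 2.05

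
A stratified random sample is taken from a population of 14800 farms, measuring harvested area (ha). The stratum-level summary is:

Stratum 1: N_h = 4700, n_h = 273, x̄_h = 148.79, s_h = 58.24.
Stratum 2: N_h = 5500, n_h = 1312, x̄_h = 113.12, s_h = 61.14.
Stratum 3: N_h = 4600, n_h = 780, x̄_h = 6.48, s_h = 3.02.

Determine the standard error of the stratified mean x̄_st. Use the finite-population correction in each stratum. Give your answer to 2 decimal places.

SE(x̄_st) ≈ 1.22

V̂(x̄_st) = Σ W_h² (1 − n_h/N_h) s_h²/n_h, with W_h = N_h/N and N = 14800:
  stratum 1: (4700/14800)²·(1 − 273/4700)·58.24²/273 = 1.18022
  stratum 2: (5500/14800)²·(1 − 1312/5500)·61.14²/1312 = 0.299615
  stratum 3: (4600/14800)²·(1 − 780/4600)·3.02²/780 = 0.000938031
V̂(x̄_st) = 1.48078
SE(x̄_st) = √1.48078 = 1.21687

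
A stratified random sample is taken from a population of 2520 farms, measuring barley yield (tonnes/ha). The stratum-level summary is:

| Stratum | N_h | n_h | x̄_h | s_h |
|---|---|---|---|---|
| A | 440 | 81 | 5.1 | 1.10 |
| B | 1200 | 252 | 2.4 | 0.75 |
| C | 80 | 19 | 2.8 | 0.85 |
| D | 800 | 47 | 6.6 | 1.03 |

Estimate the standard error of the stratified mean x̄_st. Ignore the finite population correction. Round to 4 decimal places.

SE(x̄_st) ≈ 0.0572

V̂(x̄_st) = Σ W_h² s_h²/n_h, with W_h = N_h/N and N = 2520:
  stratum A: (440/2520)²·1.10²/81 = 0.000455412
  stratum B: (1200/2520)²·0.75²/252 = 0.000506155
  stratum C: (80/2520)²·0.85²/19 = 3.83233e-05
  stratum D: (800/2520)²·1.03²/47 = 0.00227486
V̂(x̄_st) = 0.00327475
SE(x̄_st) = √0.00327475 = 0.0572255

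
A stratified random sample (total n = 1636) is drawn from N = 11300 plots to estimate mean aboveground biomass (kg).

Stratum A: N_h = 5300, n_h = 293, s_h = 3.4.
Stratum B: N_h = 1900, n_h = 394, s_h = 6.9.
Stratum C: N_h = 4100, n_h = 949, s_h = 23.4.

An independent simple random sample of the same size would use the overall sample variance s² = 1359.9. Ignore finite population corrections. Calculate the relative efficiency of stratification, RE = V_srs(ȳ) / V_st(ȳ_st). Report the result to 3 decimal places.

RE ≈ 9.440

V̂(ȳ_st) = Σ W_h² s_h²/n_h, with W_h = N_h/N and N = 11300:
  stratum A: (5300/11300)²·3.4²/293 = 0.00867931
  stratum B: (1900/11300)²·6.9²/394 = 0.00341627
  stratum C: (4100/11300)²·23.4²/949 = 0.0759585
V_st = 0.0880541
V_srs = s²/n = 1359.9/1636 = 0.831235
Relative efficiency = V_srs / V_st = 0.831235/0.0880541 = 9.4400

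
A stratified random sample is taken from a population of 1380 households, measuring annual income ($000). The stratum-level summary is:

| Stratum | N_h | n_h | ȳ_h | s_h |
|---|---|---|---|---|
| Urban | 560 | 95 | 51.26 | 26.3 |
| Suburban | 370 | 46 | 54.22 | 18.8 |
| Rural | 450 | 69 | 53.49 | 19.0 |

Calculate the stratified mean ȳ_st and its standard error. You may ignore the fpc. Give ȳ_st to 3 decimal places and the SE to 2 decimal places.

ȳ_st ≈ 52.781, SE ≈ 1.52

ȳ_st = Σ W_h ȳ_h = (560·51.26 + 370·54.22 + 450·53.49)/1380 = 52.78080
V̂(ȳ_st) = Σ W_h² s_h²/n_h, with W_h = N_h/N and N = 1380:
  stratum Urban: (560/1380)²·26.3²/95 = 1.19896
  stratum Suburban: (370/1380)²·18.8²/46 = 0.552336
  stratum Rural: (450/1380)²·19.0²/69 = 0.55632
V̂(ȳ_st) = 2.30762
SE(ȳ_st) = √2.30762 = 1.51908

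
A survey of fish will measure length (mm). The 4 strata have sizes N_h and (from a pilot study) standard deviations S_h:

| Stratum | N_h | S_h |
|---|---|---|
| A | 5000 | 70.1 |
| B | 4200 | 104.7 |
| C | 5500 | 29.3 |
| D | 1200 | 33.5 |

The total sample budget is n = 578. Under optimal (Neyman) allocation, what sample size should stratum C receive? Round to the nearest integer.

94

Neyman allocation: n_h = n · N_h S_h / Σ N_i S_i, with n = 578.
  stratum A: N_h·S_h = 5000·70.1 = 350500.00
  stratum B: N_h·S_h = 4200·104.7 = 439740.00
  stratum C: N_h·S_h = 5500·29.3 = 161150.00
  stratum D: N_h·S_h = 1200·33.5 = 40200.00
Σ N_h S_h = 991590.00
n for stratum C = 578·161150.00/991590.00 = 93.935 → 94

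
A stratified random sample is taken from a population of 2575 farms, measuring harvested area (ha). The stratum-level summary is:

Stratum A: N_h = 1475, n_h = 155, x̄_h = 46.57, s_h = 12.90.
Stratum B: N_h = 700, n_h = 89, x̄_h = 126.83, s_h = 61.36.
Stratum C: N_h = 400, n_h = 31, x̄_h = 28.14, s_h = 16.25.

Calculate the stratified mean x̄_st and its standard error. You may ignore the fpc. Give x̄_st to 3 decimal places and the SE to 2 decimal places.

x̄_st = Σ W_h x̄_h = (1475·46.57 + 700·126.83 + 400·28.14)/2575 = 65.52534
V̂(x̄_st) = Σ W_h² s_h²/n_h, with W_h = N_h/N and N = 2575:
  stratum A: (1475/2575)²·12.90²/155 = 0.352271
  stratum B: (700/2575)²·61.36²/89 = 3.12624
  stratum C: (400/2575)²·16.25²/31 = 0.205547
V̂(x̄_st) = 3.68406
SE(x̄_st) = √3.68406 = 1.91939

x̄_st ≈ 65.525, SE ≈ 1.92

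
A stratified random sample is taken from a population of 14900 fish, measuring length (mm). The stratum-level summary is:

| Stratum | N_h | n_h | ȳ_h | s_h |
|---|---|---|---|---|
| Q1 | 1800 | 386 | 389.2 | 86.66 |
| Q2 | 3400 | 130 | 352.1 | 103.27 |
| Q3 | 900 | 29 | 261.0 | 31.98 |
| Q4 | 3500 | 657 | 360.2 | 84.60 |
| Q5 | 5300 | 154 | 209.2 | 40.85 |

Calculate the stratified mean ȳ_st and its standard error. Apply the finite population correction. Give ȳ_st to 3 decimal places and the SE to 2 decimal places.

ȳ_st ≈ 302.152, SE ≈ 2.51

ȳ_st = Σ W_h ȳ_h = (1800·389.2 + 3400·352.1 + 900·261.0 + 3500·360.2 + 5300·209.2)/14900 = 302.15168
V̂(ȳ_st) = Σ W_h² (1 − n_h/N_h) s_h²/n_h, with W_h = N_h/N and N = 14900:
  stratum Q1: (1800/14900)²·(1 − 386/1800)·86.66²/386 = 0.223049
  stratum Q2: (3400/14900)²·(1 − 130/3400)·103.27²/130 = 4.10827
  stratum Q3: (900/14900)²·(1 − 29/900)·31.98²/29 = 0.124522
  stratum Q4: (3500/14900)²·(1 − 657/3500)·84.60²/657 = 0.488256
  stratum Q5: (5300/14900)²·(1 − 154/5300)·40.85²/154 = 1.33118
V̂(ȳ_st) = 6.27528
SE(ȳ_st) = √6.27528 = 2.50505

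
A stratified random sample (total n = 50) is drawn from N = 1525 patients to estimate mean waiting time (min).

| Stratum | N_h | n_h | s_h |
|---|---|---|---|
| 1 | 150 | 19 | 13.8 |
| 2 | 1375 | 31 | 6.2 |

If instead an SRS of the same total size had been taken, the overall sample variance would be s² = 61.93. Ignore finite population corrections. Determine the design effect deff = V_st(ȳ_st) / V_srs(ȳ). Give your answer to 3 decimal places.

deff ≈ 0.892

V̂(ȳ_st) = Σ W_h² s_h²/n_h, with W_h = N_h/N and N = 1525:
  stratum 1: (150/1525)²·13.8²/19 = 0.0969722
  stratum 2: (1375/1525)²·6.2²/31 = 1.00806
V_st = 1.10503
V_srs = s²/n = 61.93/50 = 1.2386
deff = V_st / V_srs = 1.10503/1.2386 = 0.8922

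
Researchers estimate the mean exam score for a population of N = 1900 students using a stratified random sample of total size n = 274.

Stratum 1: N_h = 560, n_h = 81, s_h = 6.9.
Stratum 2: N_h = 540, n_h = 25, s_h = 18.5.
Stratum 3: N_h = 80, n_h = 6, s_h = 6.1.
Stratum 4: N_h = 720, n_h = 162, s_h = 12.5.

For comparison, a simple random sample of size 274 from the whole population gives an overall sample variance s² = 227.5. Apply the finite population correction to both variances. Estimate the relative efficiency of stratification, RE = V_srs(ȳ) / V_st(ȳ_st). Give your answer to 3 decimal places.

V̂(ȳ_st) = Σ W_h² (1 − n_h/N_h) s_h²/n_h, with W_h = N_h/N and N = 1900:
  stratum 1: (560/1900)²·(1 − 81/560)·6.9²/81 = 0.0436747
  stratum 2: (540/1900)²·(1 − 25/540)·18.5²/25 = 1.05462
  stratum 3: (80/1900)²·(1 − 6/80)·6.1²/6 = 0.01017
  stratum 4: (720/1900)²·(1 − 162/720)·12.5²/162 = 0.107341
V_st = 1.21581
V_srs = (1 − 274/1900)·227.5/274 = 0.710555
Relative efficiency = V_srs / V_st = 0.710555/1.21581 = 0.5844

RE ≈ 0.584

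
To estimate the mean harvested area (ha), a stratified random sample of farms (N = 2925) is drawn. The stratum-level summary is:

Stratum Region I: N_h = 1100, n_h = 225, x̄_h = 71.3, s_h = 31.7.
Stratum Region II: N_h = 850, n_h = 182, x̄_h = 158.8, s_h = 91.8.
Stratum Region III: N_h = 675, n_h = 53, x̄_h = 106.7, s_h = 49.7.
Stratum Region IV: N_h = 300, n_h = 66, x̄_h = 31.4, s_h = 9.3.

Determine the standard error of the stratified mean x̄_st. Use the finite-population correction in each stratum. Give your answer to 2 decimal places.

SE(x̄_st) ≈ 2.42

V̂(x̄_st) = Σ W_h² (1 − n_h/N_h) s_h²/n_h, with W_h = N_h/N and N = 2925:
  stratum Region I: (1100/2925)²·(1 − 225/1100)·31.7²/225 = 0.502441
  stratum Region II: (850/2925)²·(1 − 182/850)·91.8²/182 = 3.07297
  stratum Region III: (675/2925)²·(1 − 53/675)·49.7²/53 = 2.28707
  stratum Region IV: (300/2925)²·(1 − 66/300)·9.3²/66 = 0.0107524
V̂(x̄_st) = 5.87323
SE(x̄_st) = √5.87323 = 2.42347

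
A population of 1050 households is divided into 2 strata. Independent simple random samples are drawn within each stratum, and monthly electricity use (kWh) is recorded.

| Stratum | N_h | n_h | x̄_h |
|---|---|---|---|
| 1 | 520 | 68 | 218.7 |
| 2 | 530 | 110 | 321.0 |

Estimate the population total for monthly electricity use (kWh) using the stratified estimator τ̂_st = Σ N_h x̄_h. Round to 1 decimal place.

τ̂_st = Σ N_h x̄_h = 520·218.7 + 530·321.0 = 283854.0

τ̂_st ≈ 283854.0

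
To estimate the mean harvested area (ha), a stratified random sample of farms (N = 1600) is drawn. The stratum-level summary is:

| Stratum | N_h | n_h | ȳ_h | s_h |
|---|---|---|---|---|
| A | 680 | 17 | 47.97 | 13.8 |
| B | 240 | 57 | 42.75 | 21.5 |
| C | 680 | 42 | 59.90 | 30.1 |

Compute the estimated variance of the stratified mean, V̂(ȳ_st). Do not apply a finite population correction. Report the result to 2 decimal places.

V̂(ȳ_st) ≈ 6.10

V̂(ȳ_st) = Σ W_h² s_h²/n_h, with W_h = N_h/N and N = 1600:
  stratum A: (680/1600)²·13.8²/17 = 2.02343
  stratum B: (240/1600)²·21.5²/57 = 0.182467
  stratum C: (680/1600)²·30.1²/42 = 3.89638
V̂(ȳ_st) = 6.10227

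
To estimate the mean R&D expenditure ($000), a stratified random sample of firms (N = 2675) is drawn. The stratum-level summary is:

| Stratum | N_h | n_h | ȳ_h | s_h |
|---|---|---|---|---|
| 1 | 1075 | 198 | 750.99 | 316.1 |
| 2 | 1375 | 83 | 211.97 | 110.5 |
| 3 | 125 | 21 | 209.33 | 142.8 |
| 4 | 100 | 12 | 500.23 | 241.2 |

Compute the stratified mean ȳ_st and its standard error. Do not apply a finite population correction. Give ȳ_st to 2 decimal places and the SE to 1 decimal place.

ȳ_st ≈ 439.24, SE ≈ 11.4

ȳ_st = Σ W_h ȳ_h = (1075·750.99 + 1375·211.97 + 125·209.33 + 100·500.23)/2675 = 439.23822
V̂(ȳ_st) = Σ W_h² s_h²/n_h, with W_h = N_h/N and N = 2675:
  stratum 1: (1075/2675)²·316.1²/198 = 81.4992
  stratum 2: (1375/2675)²·110.5²/83 = 38.8691
  stratum 3: (125/2675)²·142.8²/21 = 2.12036
  stratum 4: (100/2675)²·241.2²/12 = 6.77526
V̂(ȳ_st) = 129.264
SE(ȳ_st) = √129.264 = 11.3694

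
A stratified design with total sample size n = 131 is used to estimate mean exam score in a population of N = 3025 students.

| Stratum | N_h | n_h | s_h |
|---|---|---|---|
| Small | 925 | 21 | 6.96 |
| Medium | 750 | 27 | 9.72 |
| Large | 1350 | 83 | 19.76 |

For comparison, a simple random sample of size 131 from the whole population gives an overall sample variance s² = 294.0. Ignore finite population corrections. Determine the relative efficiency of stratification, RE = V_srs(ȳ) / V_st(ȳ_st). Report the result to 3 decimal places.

RE ≈ 1.641

V̂(ȳ_st) = Σ W_h² s_h²/n_h, with W_h = N_h/N and N = 3025:
  stratum Small: (925/3025)²·6.96²/21 = 0.215691
  stratum Medium: (750/3025)²·9.72²/27 = 0.2151
  stratum Large: (1350/3025)²·19.76²/83 = 0.936942
V_st = 1.36773
V_srs = s²/n = 294.0/131 = 2.24427
Relative efficiency = V_srs / V_st = 2.24427/1.36773 = 1.6409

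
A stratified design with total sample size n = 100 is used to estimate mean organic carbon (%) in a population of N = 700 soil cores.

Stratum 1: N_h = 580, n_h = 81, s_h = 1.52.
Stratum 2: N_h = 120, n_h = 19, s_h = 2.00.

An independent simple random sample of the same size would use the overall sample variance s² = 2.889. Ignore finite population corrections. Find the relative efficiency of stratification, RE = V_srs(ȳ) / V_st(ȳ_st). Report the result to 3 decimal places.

RE ≈ 1.121

V̂(ȳ_st) = Σ W_h² s_h²/n_h, with W_h = N_h/N and N = 700:
  stratum 1: (580/700)²·1.52²/81 = 0.0195822
  stratum 2: (120/700)²·2.00²/19 = 0.0061869
V_st = 0.0257691
V_srs = s²/n = 2.889/100 = 0.02889
Relative efficiency = V_srs / V_st = 0.02889/0.0257691 = 1.1211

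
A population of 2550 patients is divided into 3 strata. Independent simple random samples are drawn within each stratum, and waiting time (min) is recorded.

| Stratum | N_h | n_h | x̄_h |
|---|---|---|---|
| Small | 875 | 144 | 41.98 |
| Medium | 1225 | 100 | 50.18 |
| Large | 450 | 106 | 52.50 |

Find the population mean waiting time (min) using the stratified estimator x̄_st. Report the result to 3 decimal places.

x̄_st ≈ 47.776

N = Σ N_h = 2550. Stratum weights W_h = N_h/N.
x̄_st = (875·41.98 + 1225·50.18 + 450·52.50) / 2550 = 47.77569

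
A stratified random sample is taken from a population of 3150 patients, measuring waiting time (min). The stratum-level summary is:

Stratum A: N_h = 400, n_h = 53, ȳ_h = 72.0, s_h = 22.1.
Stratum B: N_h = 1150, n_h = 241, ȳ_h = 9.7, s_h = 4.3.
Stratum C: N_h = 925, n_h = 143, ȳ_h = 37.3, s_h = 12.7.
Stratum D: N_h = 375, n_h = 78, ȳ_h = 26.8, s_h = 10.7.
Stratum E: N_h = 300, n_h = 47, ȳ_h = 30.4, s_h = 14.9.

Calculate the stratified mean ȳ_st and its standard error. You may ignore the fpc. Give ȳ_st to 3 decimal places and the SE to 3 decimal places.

ȳ_st = Σ W_h ȳ_h = (400·72.0 + 1150·9.7 + 925·37.3 + 375·26.8 + 300·30.4)/3150 = 29.72302
V̂(ȳ_st) = Σ W_h² s_h²/n_h, with W_h = N_h/N and N = 3150:
  stratum A: (400/3150)²·22.1²/53 = 0.148596
  stratum B: (1150/3150)²·4.3²/241 = 0.0102257
  stratum C: (925/3150)²·12.7²/143 = 0.0972599
  stratum D: (375/3150)²·10.7²/78 = 0.0208024
  stratum E: (300/3150)²·14.9²/47 = 0.0428446
V̂(ȳ_st) = 0.319729
SE(ȳ_st) = √0.319729 = 0.565446

ȳ_st ≈ 29.723, SE ≈ 0.565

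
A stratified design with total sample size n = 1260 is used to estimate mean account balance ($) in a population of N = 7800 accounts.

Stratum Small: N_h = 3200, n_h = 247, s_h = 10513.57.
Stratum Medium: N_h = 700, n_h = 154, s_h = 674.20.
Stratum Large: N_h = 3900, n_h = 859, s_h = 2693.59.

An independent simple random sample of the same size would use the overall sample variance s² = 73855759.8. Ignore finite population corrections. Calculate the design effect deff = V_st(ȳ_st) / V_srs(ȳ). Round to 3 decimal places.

V̂(ȳ_st) = Σ W_h² s_h²/n_h, with W_h = N_h/N and N = 7800:
  stratum Small: (3200/7800)²·10513.57²/247 = 75320.7
  stratum Medium: (700/7800)²·674.20²/154 = 23.7719
  stratum Large: (3900/7800)²·2693.59²/859 = 2111.59
V_st = 77456
V_srs = s²/n = 73855759.8/1260 = 58615.7
deff = V_st / V_srs = 77456/58615.7 = 1.3214

deff ≈ 1.321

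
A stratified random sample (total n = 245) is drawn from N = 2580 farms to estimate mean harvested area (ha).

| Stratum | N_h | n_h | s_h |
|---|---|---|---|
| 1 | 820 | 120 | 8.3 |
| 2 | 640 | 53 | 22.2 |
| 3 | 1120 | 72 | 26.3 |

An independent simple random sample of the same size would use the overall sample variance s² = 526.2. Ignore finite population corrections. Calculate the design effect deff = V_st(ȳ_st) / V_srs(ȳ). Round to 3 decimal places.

deff ≈ 1.136

V̂(ȳ_st) = Σ W_h² s_h²/n_h, with W_h = N_h/N and N = 2580:
  stratum 1: (820/2580)²·8.3²/120 = 0.0579914
  stratum 2: (640/2580)²·22.2²/53 = 0.572204
  stratum 3: (1120/2580)²·26.3²/72 = 1.8104
V_st = 2.4406
V_srs = s²/n = 526.2/245 = 2.14776
deff = V_st / V_srs = 2.4406/2.14776 = 1.1363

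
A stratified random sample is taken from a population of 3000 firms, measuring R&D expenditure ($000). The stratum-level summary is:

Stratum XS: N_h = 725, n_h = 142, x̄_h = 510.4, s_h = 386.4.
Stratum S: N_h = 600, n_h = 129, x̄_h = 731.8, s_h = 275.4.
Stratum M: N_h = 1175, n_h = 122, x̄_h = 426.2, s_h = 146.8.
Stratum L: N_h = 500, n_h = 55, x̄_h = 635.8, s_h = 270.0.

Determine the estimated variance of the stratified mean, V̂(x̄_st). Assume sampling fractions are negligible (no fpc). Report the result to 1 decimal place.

V̂(x̄_st) ≈ 148.8

V̂(x̄_st) = Σ W_h² s_h²/n_h, with W_h = N_h/N and N = 3000:
  stratum XS: (725/3000)²·386.4²/142 = 61.4072
  stratum S: (600/3000)²·275.4²/129 = 23.5179
  stratum M: (1175/3000)²·146.8²/122 = 27.0973
  stratum L: (500/3000)²·270.0²/55 = 36.8182
V̂(x̄_st) = 148.841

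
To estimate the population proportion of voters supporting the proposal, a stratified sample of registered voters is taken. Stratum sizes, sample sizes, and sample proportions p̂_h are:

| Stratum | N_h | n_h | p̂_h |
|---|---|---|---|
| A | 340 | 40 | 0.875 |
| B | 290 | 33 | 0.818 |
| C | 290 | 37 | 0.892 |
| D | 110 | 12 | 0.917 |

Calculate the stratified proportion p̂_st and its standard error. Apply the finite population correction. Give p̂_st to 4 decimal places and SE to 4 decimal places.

p̂_st ≈ 0.8682, SE ≈ 0.0292

N = 1030; stratum weights W_h = N_h/N.
p̂_st = Σ W_h p̂_h = (340·0.875 + 290·0.818 + 290·0.892 + 110·0.917)/1030 = 0.86822
V̂(p̂_st) = Σ W_h² (1 − n_h/N_h) p̂_h(1−p̂_h)/(n_h−1):
  stratum A: (340/1030)²·(1 − 40/340)·0.875·0.125/39 = 0.000269637
  stratum B: (290/1030)²·(1 − 33/290)·0.818·0.182/32 = 0.000326837
  stratum C: (290/1030)²·(1 − 37/290)·0.892·0.108/36 = 0.000185068
  stratum D: (110/1030)²·(1 − 12/110)·0.917·0.083/11 = 7.03071e-05
V̂(p̂_st) = 0.000851849; SE = √V̂ = 0.0291864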